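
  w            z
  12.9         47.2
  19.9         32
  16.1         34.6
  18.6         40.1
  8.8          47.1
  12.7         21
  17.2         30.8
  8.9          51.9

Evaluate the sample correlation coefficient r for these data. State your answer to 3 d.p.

n = 8, Σw = 115.1, Σz = 304.7, Σw² = 1781.37, Σz² = 12358.67, Σwz = 4221.45
nΣwz − ΣwΣz = 33771.6 − 35070.97 = -1299.37
nΣw² − (Σw)² = 14250.96 − 13248.01 = 1002.95; nΣz² − (Σz)² = 98869.36 − 92842.09 = 6027.27
r = -1299.37 / √(1002.95 × 6027.27) = -1299.37 / 2458.6684 ≈ -0.528

-0.528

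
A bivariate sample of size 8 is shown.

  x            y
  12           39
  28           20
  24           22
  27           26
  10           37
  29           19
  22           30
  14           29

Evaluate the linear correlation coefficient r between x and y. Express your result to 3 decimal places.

-0.903

n = 8, Σx = 166, Σy = 222, Σx² = 3854, Σy² = 6552, Σxy = 4245
nΣxy − ΣxΣy = 33960 − 36852 = -2892
nΣx² − (Σx)² = 30832 − 27556 = 3276; nΣy² − (Σy)² = 52416 − 49284 = 3132
r = -2892 / √(3276 × 3132) = -2892 / 3203.1909 ≈ -0.903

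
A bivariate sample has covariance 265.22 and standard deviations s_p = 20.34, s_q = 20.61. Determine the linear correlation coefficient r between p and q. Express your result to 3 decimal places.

0.633

r = Cov(p,q) / (s_p · s_q) = 265.22 / (20.34 × 20.61)
  = 265.22 / 419.2074 ≈ 0.633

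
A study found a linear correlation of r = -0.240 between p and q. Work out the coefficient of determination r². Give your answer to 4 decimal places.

r² = (-0.240)² = 0.0576

0.0576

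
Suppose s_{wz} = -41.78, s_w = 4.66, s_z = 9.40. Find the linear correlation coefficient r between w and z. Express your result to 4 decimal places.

-0.9538

r = Cov(w,z) / (s_w · s_z) = -41.78 / (4.66 × 9.40)
  = -41.78 / 43.8040 ≈ -0.9538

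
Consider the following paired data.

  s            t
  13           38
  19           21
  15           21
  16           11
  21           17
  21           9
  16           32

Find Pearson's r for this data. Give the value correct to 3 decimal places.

n = 7, Σs = 121, Σt = 149, Σs² = 2149, Σt² = 3841, Σst = 2442
nΣst − ΣsΣt = 17094 − 18029 = -935
nΣs² − (Σs)² = 15043 − 14641 = 402; nΣt² − (Σt)² = 26887 − 22201 = 4686
r = -935 / √(402 × 4686) = -935 / 1372.5057 ≈ -0.681

-0.681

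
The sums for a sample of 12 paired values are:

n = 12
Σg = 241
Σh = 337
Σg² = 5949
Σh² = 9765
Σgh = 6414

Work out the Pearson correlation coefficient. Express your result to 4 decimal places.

-0.6130

r = (nΣgh − ΣgΣh) / √[(nΣg² − (Σg)²)(nΣh² − (Σh)²)]
Numerator: 12×6414 − 241×337 = -4249
Denominator: √[(71388 − 58081)(117180 − 113569)] = √[13307 × 3611] = 6931.9245
r = -4249 / 6931.9245 ≈ -0.6130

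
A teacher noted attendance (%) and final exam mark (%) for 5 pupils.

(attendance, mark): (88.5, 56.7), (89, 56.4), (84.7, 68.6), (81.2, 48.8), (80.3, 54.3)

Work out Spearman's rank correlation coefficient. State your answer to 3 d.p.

Rank attendance: 4, 5, 3, 2, 1
Rank mark: 4, 3, 5, 1, 2
d = rank(attendance) − rank(mark): 0, 2, -2, 1, -1; Σd² = 10
ρ = 1 − 6Σd² / [n(n²−1)] = 1 − 6×10 / (5×24) = 1 − 60/120 ≈ 0.500

0.500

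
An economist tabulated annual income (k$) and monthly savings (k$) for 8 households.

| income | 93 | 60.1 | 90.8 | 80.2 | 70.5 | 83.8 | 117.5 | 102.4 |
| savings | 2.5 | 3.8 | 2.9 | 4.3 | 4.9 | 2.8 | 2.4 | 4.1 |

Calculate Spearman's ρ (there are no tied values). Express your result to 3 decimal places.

-0.619

Rank income: 6, 1, 5, 3, 2, 4, 8, 7
Rank savings: 2, 5, 4, 7, 8, 3, 1, 6
d = rank(income) − rank(savings): 4, -4, 1, -4, -6, 1, 7, 1; Σd² = 136
ρ = 1 − 6Σd² / [n(n²−1)] = 1 − 6×136 / (8×63) = 1 − 816/504 ≈ -0.619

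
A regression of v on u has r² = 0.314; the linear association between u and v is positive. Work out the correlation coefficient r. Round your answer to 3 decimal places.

0.560

|r| = √0.314 = 0.560
The association is positive, so r = 0.560.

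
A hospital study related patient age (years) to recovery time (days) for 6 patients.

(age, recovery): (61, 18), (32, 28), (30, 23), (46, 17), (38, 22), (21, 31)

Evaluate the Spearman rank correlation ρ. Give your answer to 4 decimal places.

Rank age: 6, 3, 2, 5, 4, 1
Rank recovery: 2, 5, 4, 1, 3, 6
d = rank(age) − rank(recovery): 4, -2, -2, 4, 1, -5; Σd² = 66
ρ = 1 − 6Σd² / [n(n²−1)] = 1 − 6×66 / (6×35) = 1 − 396/210 ≈ -0.8857

-0.8857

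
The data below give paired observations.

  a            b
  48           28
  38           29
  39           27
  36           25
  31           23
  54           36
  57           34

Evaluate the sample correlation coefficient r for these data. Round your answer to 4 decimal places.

0.9121

n = 7, Σa = 303, Σb = 202, Σa² = 13691, Σb² = 5960, Σab = 8994
nΣab − ΣaΣb = 62958 − 61206 = 1752
nΣa² − (Σa)² = 95837 − 91809 = 4028; nΣb² − (Σb)² = 41720 − 40804 = 916
r = 1752 / √(4028 × 916) = 1752 / 1920.8456 ≈ 0.9121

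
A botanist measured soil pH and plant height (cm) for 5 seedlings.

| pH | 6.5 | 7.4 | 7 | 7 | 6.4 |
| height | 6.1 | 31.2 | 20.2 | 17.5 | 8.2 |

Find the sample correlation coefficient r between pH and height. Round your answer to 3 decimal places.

n = 5, Σx = 34.3, Σy = 83.2, Σx² = 235.97, Σy² = 1792.18, Σxy = 586.91
nΣxy − ΣxΣy = 2934.55 − 2853.76 = 80.79
nΣx² − (Σx)² = 1179.85 − 1176.49 = 3.36; nΣy² − (Σy)² = 8960.9 − 6922.24 = 2038.66
r = 80.79 / √(3.36 × 2038.66) = 80.79 / 82.7641 ≈ 0.976

0.976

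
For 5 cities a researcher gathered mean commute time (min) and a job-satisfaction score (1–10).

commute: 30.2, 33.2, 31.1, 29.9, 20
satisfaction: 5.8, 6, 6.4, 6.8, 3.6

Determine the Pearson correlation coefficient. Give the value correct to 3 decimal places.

0.890

n = 5, Σx = 144.4, Σy = 28.6, Σx² = 4275.5, Σy² = 169.8, Σxy = 848.72
nΣxy − ΣxΣy = 4243.6 − 4129.84 = 113.76
nΣx² − (Σx)² = 21377.5 − 20851.36 = 526.14; nΣy² − (Σy)² = 849 − 817.96 = 31.04
r = 113.76 / √(526.14 × 31.04) = 113.76 / 127.7943 ≈ 0.890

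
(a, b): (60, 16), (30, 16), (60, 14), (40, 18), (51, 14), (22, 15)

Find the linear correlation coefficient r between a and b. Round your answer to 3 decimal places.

n = 6, Σa = 263, Σb = 93, Σa² = 12785, Σb² = 1453, Σab = 4044
nΣab − ΣaΣb = 24264 − 24459 = -195
nΣa² − (Σa)² = 76710 − 69169 = 7541; nΣb² − (Σb)² = 8718 − 8649 = 69
r = -195 / √(7541 × 69) = -195 / 721.3383 ≈ -0.270

-0.270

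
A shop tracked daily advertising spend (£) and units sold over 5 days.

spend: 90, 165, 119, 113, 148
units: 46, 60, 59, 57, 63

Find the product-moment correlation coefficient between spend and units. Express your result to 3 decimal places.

0.816

n = 5, Σx = 635, Σy = 285, Σx² = 84159, Σy² = 16415, Σxy = 36826
nΣxy − ΣxΣy = 184130 − 180975 = 3155
nΣx² − (Σx)² = 420795 − 403225 = 17570; nΣy² − (Σy)² = 82075 − 81225 = 850
r = 3155 / √(17570 × 850) = 3155 / 3864.5181 ≈ 0.816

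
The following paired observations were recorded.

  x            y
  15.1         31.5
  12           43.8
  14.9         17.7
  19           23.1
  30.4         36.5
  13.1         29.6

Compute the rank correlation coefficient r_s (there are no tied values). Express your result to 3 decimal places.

Rank x: 4, 1, 3, 5, 6, 2
Rank y: 4, 6, 1, 2, 5, 3
d = rank(x) − rank(y): 0, -5, 2, 3, 1, -1; Σd² = 40
ρ = 1 − 6Σd² / [n(n²−1)] = 1 − 6×40 / (6×35) = 1 − 240/210 ≈ -0.143

-0.143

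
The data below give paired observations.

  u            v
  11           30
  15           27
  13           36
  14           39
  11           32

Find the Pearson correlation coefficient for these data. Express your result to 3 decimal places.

n = 5, Σu = 64, Σv = 164, Σu² = 832, Σv² = 5470, Σuv = 2101
nΣuv − ΣuΣv = 10505 − 10496 = 9
nΣu² − (Σu)² = 4160 − 4096 = 64; nΣv² − (Σv)² = 27350 − 26896 = 454
r = 9 / √(64 × 454) = 9 / 170.4582 ≈ 0.053

0.053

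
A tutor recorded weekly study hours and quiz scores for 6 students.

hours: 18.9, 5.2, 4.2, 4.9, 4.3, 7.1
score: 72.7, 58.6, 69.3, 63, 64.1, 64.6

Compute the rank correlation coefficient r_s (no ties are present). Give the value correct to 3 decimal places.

0.200

Rank hours: 6, 4, 1, 3, 2, 5
Rank score: 6, 1, 5, 2, 3, 4
d = rank(hours) − rank(score): 0, 3, -4, 1, -1, 1; Σd² = 28
ρ = 1 − 6Σd² / [n(n²−1)] = 1 − 6×28 / (6×35) = 1 − 168/210 ≈ 0.200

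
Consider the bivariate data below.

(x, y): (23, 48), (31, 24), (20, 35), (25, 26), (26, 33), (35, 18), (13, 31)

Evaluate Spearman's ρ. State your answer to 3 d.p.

-0.679

Rank x: 3, 6, 2, 4, 5, 7, 1
Rank y: 7, 2, 6, 3, 5, 1, 4
d = rank(x) − rank(y): -4, 4, -4, 1, 0, 6, -3; Σd² = 94
ρ = 1 − 6Σd² / [n(n²−1)] = 1 − 6×94 / (7×48) = 1 − 564/336 ≈ -0.679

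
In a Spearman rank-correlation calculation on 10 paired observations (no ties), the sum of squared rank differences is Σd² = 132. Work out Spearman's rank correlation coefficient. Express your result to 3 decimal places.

0.200

ρ = 1 − 6Σd² / [n(n²−1)] = 1 − 6×132 / (10×99)
  = 1 − 792/990 = 1 − 0.8000 ≈ 0.200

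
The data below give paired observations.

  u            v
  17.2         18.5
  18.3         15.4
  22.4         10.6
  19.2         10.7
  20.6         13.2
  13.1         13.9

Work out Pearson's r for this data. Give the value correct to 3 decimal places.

n = 6, Σu = 110.8, Σv = 82.3, Σu² = 2097.1, Σv² = 1173.71, Σuv = 1496.91
nΣuv − ΣuΣv = 8981.46 − 9118.84 = -137.38
nΣu² − (Σu)² = 12582.6 − 12276.64 = 305.96; nΣv² − (Σv)² = 7042.26 − 6773.29 = 268.97
r = -137.38 / √(305.96 × 268.97) = -137.38 / 286.8694 ≈ -0.479

-0.479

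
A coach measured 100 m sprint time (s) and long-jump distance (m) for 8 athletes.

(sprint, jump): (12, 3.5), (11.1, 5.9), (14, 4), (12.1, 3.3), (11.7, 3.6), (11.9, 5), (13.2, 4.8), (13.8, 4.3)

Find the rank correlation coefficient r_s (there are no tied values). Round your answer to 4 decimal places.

Rank sprint: 4, 1, 8, 5, 2, 3, 6, 7
Rank jump: 2, 8, 4, 1, 3, 7, 6, 5
d = rank(sprint) − rank(jump): 2, -7, 4, 4, -1, -4, 0, 2; Σd² = 106
ρ = 1 − 6Σd² / [n(n²−1)] = 1 − 6×106 / (8×63) = 1 − 636/504 ≈ -0.2619

-0.2619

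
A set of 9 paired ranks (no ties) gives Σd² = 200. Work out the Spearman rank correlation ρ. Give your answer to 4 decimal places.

-0.6667

ρ = 1 − 6Σd² / [n(n²−1)] = 1 − 6×200 / (9×80)
  = 1 − 1200/720 = 1 − 1.66667 ≈ -0.6667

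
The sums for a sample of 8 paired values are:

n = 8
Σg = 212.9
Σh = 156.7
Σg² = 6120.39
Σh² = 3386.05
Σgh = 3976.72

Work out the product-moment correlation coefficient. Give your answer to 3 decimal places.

r = (nΣgh − ΣgΣh) / √[(nΣg² − (Σg)²)(nΣh² − (Σh)²)]
Numerator: 8×3976.72 − 212.9×156.7 = -1547.67
Denominator: √[(48963.12 − 45326.41)(27088.4 − 24554.89)] = √[3636.71 × 2533.51] = 3035.3980
r = -1547.67 / 3035.3980 ≈ -0.510

-0.510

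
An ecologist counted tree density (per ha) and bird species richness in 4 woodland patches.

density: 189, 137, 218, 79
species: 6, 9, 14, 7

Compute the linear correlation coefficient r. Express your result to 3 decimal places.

n = 4, Σx = 623, Σy = 36, Σx² = 108255, Σy² = 362, Σxy = 5972
nΣxy − ΣxΣy = 23888 − 22428 = 1460
nΣx² − (Σx)² = 433020 − 388129 = 44891; nΣy² − (Σy)² = 1448 − 1296 = 152
r = 1460 / √(44891 × 152) = 1460 / 2612.1700 ≈ 0.559

0.559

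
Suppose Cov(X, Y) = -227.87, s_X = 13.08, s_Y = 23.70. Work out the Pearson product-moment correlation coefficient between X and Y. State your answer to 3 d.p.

r = Cov(X,Y) / (s_X · s_Y) = -227.87 / (13.08 × 23.70)
  = -227.87 / 309.9960 ≈ -0.735

-0.735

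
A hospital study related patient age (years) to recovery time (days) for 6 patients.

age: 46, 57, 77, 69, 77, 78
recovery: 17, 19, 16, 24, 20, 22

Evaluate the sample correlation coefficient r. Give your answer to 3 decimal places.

0.321

n = 6, Σx = 404, Σy = 118, Σx² = 28068, Σy² = 2366, Σxy = 8009
nΣxy − ΣxΣy = 48054 − 47672 = 382
nΣx² − (Σx)² = 168408 − 163216 = 5192; nΣy² − (Σy)² = 14196 − 13924 = 272
r = 382 / √(5192 × 272) = 382 / 1188.3703 ≈ 0.321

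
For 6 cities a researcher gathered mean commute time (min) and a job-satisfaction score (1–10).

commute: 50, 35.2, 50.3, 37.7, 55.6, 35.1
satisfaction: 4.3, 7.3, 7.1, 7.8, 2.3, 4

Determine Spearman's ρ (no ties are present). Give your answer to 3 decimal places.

-0.314

Rank commute: 4, 2, 5, 3, 6, 1
Rank satisfaction: 3, 5, 4, 6, 1, 2
d = rank(commute) − rank(satisfaction): 1, -3, 1, -3, 5, -1; Σd² = 46
ρ = 1 − 6Σd² / [n(n²−1)] = 1 − 6×46 / (6×35) = 1 − 276/210 ≈ -0.314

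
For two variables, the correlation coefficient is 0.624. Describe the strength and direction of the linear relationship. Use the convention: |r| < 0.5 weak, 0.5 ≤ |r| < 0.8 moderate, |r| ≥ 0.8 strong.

r = 0.624 > 0 so the relationship is positive.
|r| = 0.624, which falls in the moderate range.

moderate positive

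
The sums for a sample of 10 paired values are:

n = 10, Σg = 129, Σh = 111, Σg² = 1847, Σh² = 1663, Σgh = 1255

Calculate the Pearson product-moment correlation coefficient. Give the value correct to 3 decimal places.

-0.630

r = (nΣgh − ΣgΣh) / √[(nΣg² − (Σg)²)(nΣh² − (Σh)²)]
Numerator: 10×1255 − 129×111 = -1769
Denominator: √[(18470 − 16641)(16630 − 12321)] = √[1829 × 4309] = 2807.3406
r = -1769 / 2807.3406 ≈ -0.630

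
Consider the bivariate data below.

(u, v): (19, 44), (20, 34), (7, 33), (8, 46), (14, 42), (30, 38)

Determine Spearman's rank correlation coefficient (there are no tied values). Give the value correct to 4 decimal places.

Rank u: 4, 5, 1, 2, 3, 6
Rank v: 5, 2, 1, 6, 4, 3
d = rank(u) − rank(v): -1, 3, 0, -4, -1, 3; Σd² = 36
ρ = 1 − 6Σd² / [n(n²−1)] = 1 − 6×36 / (6×35) = 1 − 216/210 ≈ -0.0286

-0.0286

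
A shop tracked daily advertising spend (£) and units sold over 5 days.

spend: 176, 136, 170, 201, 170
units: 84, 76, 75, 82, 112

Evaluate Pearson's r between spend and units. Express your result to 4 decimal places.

n = 5, Σx = 853, Σy = 429, Σx² = 147673, Σy² = 37725, Σxy = 73392
nΣxy − ΣxΣy = 366960 − 365937 = 1023
nΣx² − (Σx)² = 738365 − 727609 = 10756; nΣy² − (Σy)² = 188625 − 184041 = 4584
r = 1023 / √(10756 × 4584) = 1023 / 7021.7878 ≈ 0.1457

0.1457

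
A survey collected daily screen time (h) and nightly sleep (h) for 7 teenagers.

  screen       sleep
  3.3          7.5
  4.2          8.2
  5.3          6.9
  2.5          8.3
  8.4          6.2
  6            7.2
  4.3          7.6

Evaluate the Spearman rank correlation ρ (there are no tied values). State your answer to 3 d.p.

-0.857

Rank screen: 2, 3, 5, 1, 7, 6, 4
Rank sleep: 4, 6, 2, 7, 1, 3, 5
d = rank(screen) − rank(sleep): -2, -3, 3, -6, 6, 3, -1; Σd² = 104
ρ = 1 − 6Σd² / [n(n²−1)] = 1 − 6×104 / (7×48) = 1 − 624/336 ≈ -0.857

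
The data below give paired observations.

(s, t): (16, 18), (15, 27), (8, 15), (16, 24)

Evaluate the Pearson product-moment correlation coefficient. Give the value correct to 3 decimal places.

0.662

n = 4, Σs = 55, Σt = 84, Σs² = 801, Σt² = 1854, Σst = 1197
nΣst − ΣsΣt = 4788 − 4620 = 168
nΣs² − (Σs)² = 3204 − 3025 = 179; nΣt² − (Σt)² = 7416 − 7056 = 360
r = 168 / √(179 × 360) = 168 / 253.8503 ≈ 0.662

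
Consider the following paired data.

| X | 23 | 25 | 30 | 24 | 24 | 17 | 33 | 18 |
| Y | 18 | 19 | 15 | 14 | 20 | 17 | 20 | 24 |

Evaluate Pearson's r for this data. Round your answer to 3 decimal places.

n = 8, ΣX = 194, ΣY = 147, ΣX² = 4908, ΣY² = 2771, ΣXY = 3536
nΣXY − ΣXΣY = 28288 − 28518 = -230
nΣX² − (ΣX)² = 39264 − 37636 = 1628; nΣY² − (ΣY)² = 22168 − 21609 = 559
r = -230 / √(1628 × 559) = -230 / 953.9665 ≈ -0.241

-0.241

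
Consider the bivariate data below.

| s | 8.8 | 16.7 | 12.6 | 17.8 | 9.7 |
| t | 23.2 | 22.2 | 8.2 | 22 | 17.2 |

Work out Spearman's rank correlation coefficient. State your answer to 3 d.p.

-0.200

Rank s: 1, 4, 3, 5, 2
Rank t: 5, 4, 1, 3, 2
d = rank(s) − rank(t): -4, 0, 2, 2, 0; Σd² = 24
ρ = 1 − 6Σd² / [n(n²−1)] = 1 − 6×24 / (5×24) = 1 − 144/120 ≈ -0.200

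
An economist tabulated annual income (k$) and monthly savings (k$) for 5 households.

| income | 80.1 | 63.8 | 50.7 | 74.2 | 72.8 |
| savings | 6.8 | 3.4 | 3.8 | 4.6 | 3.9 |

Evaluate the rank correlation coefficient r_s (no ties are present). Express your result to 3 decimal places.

Rank income: 5, 2, 1, 4, 3
Rank savings: 5, 1, 2, 4, 3
d = rank(income) − rank(savings): 0, 1, -1, 0, 0; Σd² = 2
ρ = 1 − 6Σd² / [n(n²−1)] = 1 − 6×2 / (5×24) = 1 − 12/120 ≈ 0.900

0.900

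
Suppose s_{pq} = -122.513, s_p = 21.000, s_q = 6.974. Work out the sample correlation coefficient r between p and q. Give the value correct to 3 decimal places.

r = Cov(p,q) / (s_p · s_q) = -122.513 / (21.000 × 6.974)
  = -122.513 / 146.4540 ≈ -0.837

-0.837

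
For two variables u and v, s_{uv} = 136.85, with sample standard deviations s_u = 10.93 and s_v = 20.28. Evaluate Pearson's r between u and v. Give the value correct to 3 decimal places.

0.617

r = Cov(u,v) / (s_u · s_v) = 136.85 / (10.93 × 20.28)
  = 136.85 / 221.6604 ≈ 0.617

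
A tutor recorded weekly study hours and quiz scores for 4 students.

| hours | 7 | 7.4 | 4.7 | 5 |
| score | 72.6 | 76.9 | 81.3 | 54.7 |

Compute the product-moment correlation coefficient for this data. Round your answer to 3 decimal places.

n = 4, Σx = 24.1, Σy = 285.5, Σx² = 150.85, Σy² = 20786.15, Σxy = 1732.87
nΣxy − ΣxΣy = 6931.48 − 6880.55 = 50.93
nΣx² − (Σx)² = 603.4 − 580.81 = 22.59; nΣy² − (Σy)² = 83144.6 − 81510.25 = 1634.35
r = 50.93 / √(22.59 × 1634.35) = 50.93 / 192.1457 ≈ 0.265

0.265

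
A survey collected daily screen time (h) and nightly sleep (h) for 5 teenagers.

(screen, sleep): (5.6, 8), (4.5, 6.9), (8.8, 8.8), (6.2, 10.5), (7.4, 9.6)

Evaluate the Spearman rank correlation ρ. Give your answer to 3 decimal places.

0.600

Rank screen: 2, 1, 5, 3, 4
Rank sleep: 2, 1, 3, 5, 4
d = rank(screen) − rank(sleep): 0, 0, 2, -2, 0; Σd² = 8
ρ = 1 − 6Σd² / [n(n²−1)] = 1 − 6×8 / (5×24) = 1 − 48/120 ≈ 0.600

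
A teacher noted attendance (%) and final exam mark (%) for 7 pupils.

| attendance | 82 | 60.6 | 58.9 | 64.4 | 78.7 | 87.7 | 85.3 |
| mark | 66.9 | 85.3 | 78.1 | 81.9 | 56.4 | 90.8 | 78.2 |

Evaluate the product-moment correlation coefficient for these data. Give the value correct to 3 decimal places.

-0.175

n = 7, Σx = 517.6, Σy = 537.6, Σx² = 39174, Σy² = 42099.76, Σxy = 39601.73
nΣxy − ΣxΣy = 277212.11 − 278261.76 = -1049.65
nΣx² − (Σx)² = 274218 − 267909.76 = 6308.24; nΣy² − (Σy)² = 294698.32 − 289013.76 = 5684.56
r = -1049.65 / √(6308.24 × 5684.56) = -1049.65 / 5988.2860 ≈ -0.175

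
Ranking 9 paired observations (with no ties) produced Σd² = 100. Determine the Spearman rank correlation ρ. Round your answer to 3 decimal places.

ρ = 1 − 6Σd² / [n(n²−1)] = 1 − 6×100 / (9×80)
  = 1 − 600/720 = 1 − 0.8333 ≈ 0.167

0.167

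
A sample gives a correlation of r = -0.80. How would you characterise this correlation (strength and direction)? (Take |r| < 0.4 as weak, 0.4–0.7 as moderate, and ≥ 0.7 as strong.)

r = -0.80 < 0 so the relationship is negative.
|r| = 0.80, which falls in the strong range.

strong negative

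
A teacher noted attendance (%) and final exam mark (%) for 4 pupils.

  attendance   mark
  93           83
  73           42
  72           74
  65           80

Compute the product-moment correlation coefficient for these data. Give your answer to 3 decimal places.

n = 4, Σx = 303, Σy = 279, Σx² = 23387, Σy² = 20529, Σxy = 21313
nΣxy − ΣxΣy = 85252 − 84537 = 715
nΣx² − (Σx)² = 93548 − 91809 = 1739; nΣy² − (Σy)² = 82116 − 77841 = 4275
r = 715 / √(1739 × 4275) = 715 / 2726.5775 ≈ 0.262

0.262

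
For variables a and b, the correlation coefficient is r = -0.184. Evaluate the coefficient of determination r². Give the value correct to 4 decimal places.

0.0339

r² = (-0.184)² = 0.0339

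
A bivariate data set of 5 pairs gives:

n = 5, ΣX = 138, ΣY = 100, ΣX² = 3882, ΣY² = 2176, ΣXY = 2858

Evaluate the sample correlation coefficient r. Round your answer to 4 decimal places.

r = (nΣXY − ΣXΣY) / √[(nΣX² − (ΣX)²)(nΣY² − (ΣY)²)]
Numerator: 5×2858 − 138×100 = 490
Denominator: √[(19410 − 19044)(10880 − 10000)] = √[366 × 880] = 567.5209
r = 490 / 567.5209 ≈ 0.8634

0.8634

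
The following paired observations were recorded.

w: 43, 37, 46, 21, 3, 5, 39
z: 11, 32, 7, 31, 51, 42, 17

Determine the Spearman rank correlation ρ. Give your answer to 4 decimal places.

-0.9643

Rank w: 6, 4, 7, 3, 1, 2, 5
Rank z: 2, 5, 1, 4, 7, 6, 3
d = rank(w) − rank(z): 4, -1, 6, -1, -6, -4, 2; Σd² = 110
ρ = 1 − 6Σd² / [n(n²−1)] = 1 − 6×110 / (7×48) = 1 − 660/336 ≈ -0.9643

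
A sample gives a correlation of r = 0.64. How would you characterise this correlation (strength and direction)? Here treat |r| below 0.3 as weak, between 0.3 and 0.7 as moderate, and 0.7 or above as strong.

r = 0.64 > 0 so the relationship is positive.
|r| = 0.64, which falls in the moderate range.

moderate positive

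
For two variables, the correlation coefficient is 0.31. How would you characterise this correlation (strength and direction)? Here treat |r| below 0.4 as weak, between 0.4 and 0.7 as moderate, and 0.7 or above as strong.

weak positive

r = 0.31 > 0 so the relationship is positive.
|r| = 0.31, which falls in the weak range.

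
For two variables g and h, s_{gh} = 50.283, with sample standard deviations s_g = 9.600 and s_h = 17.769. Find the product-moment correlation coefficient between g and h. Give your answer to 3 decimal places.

0.295

r = Cov(g,h) / (s_g · s_h) = 50.283 / (9.600 × 17.769)
  = 50.283 / 170.5824 ≈ 0.295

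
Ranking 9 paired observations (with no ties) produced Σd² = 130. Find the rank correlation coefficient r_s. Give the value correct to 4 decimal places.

-0.0833

ρ = 1 − 6Σd² / [n(n²−1)] = 1 − 6×130 / (9×80)
  = 1 − 780/720 = 1 − 1.08333 ≈ -0.0833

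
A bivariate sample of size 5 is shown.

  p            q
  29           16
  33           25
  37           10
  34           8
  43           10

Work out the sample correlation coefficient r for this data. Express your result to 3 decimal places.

-0.468

n = 5, Σp = 176, Σq = 69, Σp² = 6304, Σq² = 1145, Σpq = 2361
nΣpq − ΣpΣq = 11805 − 12144 = -339
nΣp² − (Σp)² = 31520 − 30976 = 544; nΣq² − (Σq)² = 5725 − 4761 = 964
r = -339 / √(544 × 964) = -339 / 724.1657 ≈ -0.468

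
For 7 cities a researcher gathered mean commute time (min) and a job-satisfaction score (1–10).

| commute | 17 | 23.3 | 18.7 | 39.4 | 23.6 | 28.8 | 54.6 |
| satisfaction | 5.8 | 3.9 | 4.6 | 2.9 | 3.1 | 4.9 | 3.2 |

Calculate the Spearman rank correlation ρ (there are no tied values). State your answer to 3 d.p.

-0.643

Rank commute: 1, 3, 2, 6, 4, 5, 7
Rank satisfaction: 7, 4, 5, 1, 2, 6, 3
d = rank(commute) − rank(satisfaction): -6, -1, -3, 5, 2, -1, 4; Σd² = 92
ρ = 1 − 6Σd² / [n(n²−1)] = 1 − 6×92 / (7×48) = 1 − 552/336 ≈ -0.643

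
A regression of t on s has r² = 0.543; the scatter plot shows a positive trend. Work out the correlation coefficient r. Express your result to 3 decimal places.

|r| = √0.543 = 0.737
The association is positive, so r = 0.737.

0.737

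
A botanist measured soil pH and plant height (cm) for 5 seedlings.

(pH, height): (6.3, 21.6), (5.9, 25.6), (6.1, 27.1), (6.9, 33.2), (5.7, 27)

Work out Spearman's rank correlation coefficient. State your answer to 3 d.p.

0.300

Rank pH: 4, 2, 3, 5, 1
Rank height: 1, 2, 4, 5, 3
d = rank(pH) − rank(height): 3, 0, -1, 0, -2; Σd² = 14
ρ = 1 − 6Σd² / [n(n²−1)] = 1 − 6×14 / (5×24) = 1 − 84/120 ≈ 0.300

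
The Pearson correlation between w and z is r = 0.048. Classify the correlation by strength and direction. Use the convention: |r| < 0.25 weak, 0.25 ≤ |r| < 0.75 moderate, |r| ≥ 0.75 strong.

r = 0.048 > 0 so the relationship is positive.
|r| = 0.048, which falls in the weak range.

weak positive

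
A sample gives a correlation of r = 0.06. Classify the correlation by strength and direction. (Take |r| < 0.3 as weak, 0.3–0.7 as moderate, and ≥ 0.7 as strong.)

weak positive

r = 0.06 > 0 so the relationship is positive.
|r| = 0.06, which falls in the weak range.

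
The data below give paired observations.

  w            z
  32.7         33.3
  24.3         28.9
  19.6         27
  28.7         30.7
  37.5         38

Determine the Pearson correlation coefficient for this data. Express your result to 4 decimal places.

n = 5, Σw = 142.8, Σz = 157.9, Σw² = 4273.88, Σz² = 5059.59, Σwz = 4626.47
nΣwz − ΣwΣz = 23132.35 − 22548.12 = 584.23
nΣw² − (Σw)² = 21369.4 − 20391.84 = 977.56; nΣz² − (Σz)² = 25297.95 − 24932.41 = 365.54
r = 584.23 / √(977.56 × 365.54) = 584.23 / 597.7770 ≈ 0.9773

0.9773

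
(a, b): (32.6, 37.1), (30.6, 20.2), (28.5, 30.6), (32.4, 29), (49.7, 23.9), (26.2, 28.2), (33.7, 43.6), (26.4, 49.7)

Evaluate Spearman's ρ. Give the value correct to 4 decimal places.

-0.0714

Rank a: 6, 4, 3, 5, 8, 1, 7, 2
Rank b: 6, 1, 5, 4, 2, 3, 7, 8
d = rank(a) − rank(b): 0, 3, -2, 1, 6, -2, 0, -6; Σd² = 90
ρ = 1 − 6Σd² / [n(n²−1)] = 1 − 6×90 / (8×63) = 1 − 540/504 ≈ -0.0714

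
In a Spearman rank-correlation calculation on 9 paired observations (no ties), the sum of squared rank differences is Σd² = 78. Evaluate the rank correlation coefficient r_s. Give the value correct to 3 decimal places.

ρ = 1 − 6Σd² / [n(n²−1)] = 1 − 6×78 / (9×80)
  = 1 − 468/720 = 1 − 0.6500 ≈ 0.350

0.350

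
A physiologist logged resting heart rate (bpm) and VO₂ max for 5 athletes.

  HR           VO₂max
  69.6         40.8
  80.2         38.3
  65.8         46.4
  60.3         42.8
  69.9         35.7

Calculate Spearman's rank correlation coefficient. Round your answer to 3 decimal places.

Rank HR: 3, 5, 2, 1, 4
Rank VO₂max: 3, 2, 5, 4, 1
d = rank(HR) − rank(VO₂max): 0, 3, -3, -3, 3; Σd² = 36
ρ = 1 − 6Σd² / [n(n²−1)] = 1 − 6×36 / (5×24) = 1 − 216/120 ≈ -0.800

-0.800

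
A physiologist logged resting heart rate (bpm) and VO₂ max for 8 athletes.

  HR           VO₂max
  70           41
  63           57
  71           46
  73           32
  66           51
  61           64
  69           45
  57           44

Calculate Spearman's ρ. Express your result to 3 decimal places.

-0.548

Rank HR: 6, 3, 7, 8, 4, 2, 5, 1
Rank VO₂max: 2, 7, 5, 1, 6, 8, 4, 3
d = rank(HR) − rank(VO₂max): 4, -4, 2, 7, -2, -6, 1, -2; Σd² = 130
ρ = 1 − 6Σd² / [n(n²−1)] = 1 − 6×130 / (8×63) = 1 − 780/504 ≈ -0.548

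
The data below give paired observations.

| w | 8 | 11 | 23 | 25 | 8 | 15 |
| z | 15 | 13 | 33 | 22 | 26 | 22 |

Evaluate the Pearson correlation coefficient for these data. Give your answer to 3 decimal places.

n = 6, Σw = 90, Σz = 131, Σw² = 1628, Σz² = 3127, Σwz = 2110
nΣwz − ΣwΣz = 12660 − 11790 = 870
nΣw² − (Σw)² = 9768 − 8100 = 1668; nΣz² − (Σz)² = 18762 − 17161 = 1601
r = 870 / √(1668 × 1601) = 870 / 1634.1567 ≈ 0.532

0.532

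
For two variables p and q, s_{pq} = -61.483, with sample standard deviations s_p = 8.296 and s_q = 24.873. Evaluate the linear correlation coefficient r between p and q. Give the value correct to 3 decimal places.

-0.298

r = Cov(p,q) / (s_p · s_q) = -61.483 / (8.296 × 24.873)
  = -61.483 / 206.3464 ≈ -0.298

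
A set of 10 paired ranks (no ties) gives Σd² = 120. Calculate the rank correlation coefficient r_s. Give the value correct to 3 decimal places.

0.273

ρ = 1 − 6Σd² / [n(n²−1)] = 1 − 6×120 / (10×99)
  = 1 − 720/990 = 1 − 0.7273 ≈ 0.273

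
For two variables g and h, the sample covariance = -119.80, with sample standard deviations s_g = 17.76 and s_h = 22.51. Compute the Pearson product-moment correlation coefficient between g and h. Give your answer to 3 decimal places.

r = Cov(g,h) / (s_g · s_h) = -119.80 / (17.76 × 22.51)
  = -119.80 / 399.7776 ≈ -0.300

-0.300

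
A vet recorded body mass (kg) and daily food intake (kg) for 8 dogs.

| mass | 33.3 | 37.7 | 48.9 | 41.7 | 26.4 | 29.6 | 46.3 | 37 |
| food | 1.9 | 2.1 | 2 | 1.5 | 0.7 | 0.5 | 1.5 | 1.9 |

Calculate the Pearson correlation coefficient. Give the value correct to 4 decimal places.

n = 8, Σx = 300.9, Σy = 12.1, Σx² = 11746.09, Σy² = 20.87, Σxy = 475.82
nΣxy − ΣxΣy = 3806.56 − 3640.89 = 165.67
nΣx² − (Σx)² = 93968.72 − 90540.81 = 3427.91; nΣy² − (Σy)² = 166.96 − 146.41 = 20.55
r = 165.67 / √(3427.91 × 20.55) = 165.67 / 265.4120 ≈ 0.6242

0.6242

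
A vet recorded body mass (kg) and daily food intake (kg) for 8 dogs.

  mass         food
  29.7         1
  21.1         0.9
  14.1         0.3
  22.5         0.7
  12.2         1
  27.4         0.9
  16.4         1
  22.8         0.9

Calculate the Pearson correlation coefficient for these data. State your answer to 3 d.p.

0.315

n = 8, Σx = 166.2, Σy = 6.7, Σx² = 3720.76, Σy² = 6.01, Σxy = 142.45
nΣxy − ΣxΣy = 1139.6 − 1113.54 = 26.06
nΣx² − (Σx)² = 29766.08 − 27622.44 = 2143.64; nΣy² − (Σy)² = 48.08 − 44.89 = 3.19
r = 26.06 / √(2143.64 × 3.19) = 26.06 / 82.6935 ≈ 0.315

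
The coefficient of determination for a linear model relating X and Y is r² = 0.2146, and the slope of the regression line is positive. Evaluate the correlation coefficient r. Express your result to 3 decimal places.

|r| = √0.2146 = 0.463
The association is positive, so r = 0.463.

0.463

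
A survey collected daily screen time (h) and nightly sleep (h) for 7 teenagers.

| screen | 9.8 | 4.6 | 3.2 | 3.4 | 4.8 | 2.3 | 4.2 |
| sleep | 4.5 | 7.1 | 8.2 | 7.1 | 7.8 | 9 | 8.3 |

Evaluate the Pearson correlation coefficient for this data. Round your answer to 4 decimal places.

-0.9251

n = 7, Σx = 32.3, Σy = 52, Σx² = 184.97, Σy² = 399.04, Σxy = 220.14
nΣxy − ΣxΣy = 1540.98 − 1679.6 = -138.62
nΣx² − (Σx)² = 1294.79 − 1043.29 = 251.5; nΣy² − (Σy)² = 2793.28 − 2704 = 89.28
r = -138.62 / √(251.5 × 89.28) = -138.62 / 149.8463 ≈ -0.9251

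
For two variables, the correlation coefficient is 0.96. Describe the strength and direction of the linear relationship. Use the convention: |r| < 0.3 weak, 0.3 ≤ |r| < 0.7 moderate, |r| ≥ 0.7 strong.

strong positive

r = 0.96 > 0 so the relationship is positive.
|r| = 0.96, which falls in the strong range.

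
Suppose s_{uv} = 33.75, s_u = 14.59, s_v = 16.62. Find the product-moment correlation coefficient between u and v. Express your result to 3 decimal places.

r = Cov(u,v) / (s_u · s_v) = 33.75 / (14.59 × 16.62)
  = 33.75 / 242.4858 ≈ 0.139

0.139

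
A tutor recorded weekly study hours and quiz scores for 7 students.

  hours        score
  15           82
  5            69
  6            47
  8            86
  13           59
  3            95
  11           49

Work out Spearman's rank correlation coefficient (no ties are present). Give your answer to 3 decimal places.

Rank hours: 7, 2, 3, 4, 6, 1, 5
Rank score: 5, 4, 1, 6, 3, 7, 2
d = rank(hours) − rank(score): 2, -2, 2, -2, 3, -6, 3; Σd² = 70
ρ = 1 − 6Σd² / [n(n²−1)] = 1 − 6×70 / (7×48) = 1 − 420/336 ≈ -0.250

-0.250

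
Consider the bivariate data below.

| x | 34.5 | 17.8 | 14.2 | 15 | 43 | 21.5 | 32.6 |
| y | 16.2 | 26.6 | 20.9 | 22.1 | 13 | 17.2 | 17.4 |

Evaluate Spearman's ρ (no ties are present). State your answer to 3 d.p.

Rank x: 6, 3, 1, 2, 7, 4, 5
Rank y: 2, 7, 5, 6, 1, 3, 4
d = rank(x) − rank(y): 4, -4, -4, -4, 6, 1, 1; Σd² = 102
ρ = 1 − 6Σd² / [n(n²−1)] = 1 − 6×102 / (7×48) = 1 − 612/336 ≈ -0.821

-0.821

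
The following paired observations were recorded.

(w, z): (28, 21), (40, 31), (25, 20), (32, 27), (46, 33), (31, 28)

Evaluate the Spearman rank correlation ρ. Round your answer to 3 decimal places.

0.943

Rank w: 2, 5, 1, 4, 6, 3
Rank z: 2, 5, 1, 3, 6, 4
d = rank(w) − rank(z): 0, 0, 0, 1, 0, -1; Σd² = 2
ρ = 1 − 6Σd² / [n(n²−1)] = 1 − 6×2 / (6×35) = 1 − 12/210 ≈ 0.943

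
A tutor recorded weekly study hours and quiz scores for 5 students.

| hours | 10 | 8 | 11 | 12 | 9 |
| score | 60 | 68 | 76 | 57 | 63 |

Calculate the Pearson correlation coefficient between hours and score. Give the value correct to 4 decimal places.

-0.1907

n = 5, Σx = 50, Σy = 324, Σx² = 510, Σy² = 21218, Σxy = 3231
nΣxy − ΣxΣy = 16155 − 16200 = -45
nΣx² − (Σx)² = 2550 − 2500 = 50; nΣy² − (Σy)² = 106090 − 104976 = 1114
r = -45 / √(50 × 1114) = -45 / 236.0085 ≈ -0.1907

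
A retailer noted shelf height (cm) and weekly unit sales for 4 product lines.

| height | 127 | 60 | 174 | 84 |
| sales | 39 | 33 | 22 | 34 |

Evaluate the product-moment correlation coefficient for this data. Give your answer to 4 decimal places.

n = 4, Σx = 445, Σy = 128, Σx² = 57061, Σy² = 4250, Σxy = 13617
nΣxy − ΣxΣy = 54468 − 56960 = -2492
nΣx² − (Σx)² = 228244 − 198025 = 30219; nΣy² − (Σy)² = 17000 − 16384 = 616
r = -2492 / √(30219 × 616) = -2492 / 4314.4993 ≈ -0.5776

-0.5776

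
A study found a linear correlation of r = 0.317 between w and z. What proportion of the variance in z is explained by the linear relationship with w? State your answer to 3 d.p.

0.100

r² = (0.317)² = 0.100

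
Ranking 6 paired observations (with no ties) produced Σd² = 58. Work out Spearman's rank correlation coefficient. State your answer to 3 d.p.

-0.657

ρ = 1 − 6Σd² / [n(n²−1)] = 1 − 6×58 / (6×35)
  = 1 − 348/210 = 1 − 1.6571 ≈ -0.657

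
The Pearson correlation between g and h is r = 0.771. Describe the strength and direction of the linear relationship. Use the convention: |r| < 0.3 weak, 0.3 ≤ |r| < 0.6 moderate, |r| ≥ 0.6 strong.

strong positive

r = 0.771 > 0 so the relationship is positive.
|r| = 0.771, which falls in the strong range.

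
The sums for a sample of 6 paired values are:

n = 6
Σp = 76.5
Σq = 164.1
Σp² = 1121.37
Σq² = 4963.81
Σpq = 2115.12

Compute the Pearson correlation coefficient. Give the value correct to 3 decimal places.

r = (nΣpq − ΣpΣq) / √[(nΣp² − (Σp)²)(nΣq² − (Σq)²)]
Numerator: 6×2115.12 − 76.5×164.1 = 137.07
Denominator: √[(6728.22 − 5852.25)(29782.86 − 26928.81)] = √[875.97 × 2854.05] = 1581.1585
r = 137.07 / 1581.1585 ≈ 0.087

0.087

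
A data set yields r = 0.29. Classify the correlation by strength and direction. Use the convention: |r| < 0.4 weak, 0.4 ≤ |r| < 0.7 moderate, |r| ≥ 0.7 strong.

weak positive

r = 0.29 > 0 so the relationship is positive.
|r| = 0.29, which falls in the weak range.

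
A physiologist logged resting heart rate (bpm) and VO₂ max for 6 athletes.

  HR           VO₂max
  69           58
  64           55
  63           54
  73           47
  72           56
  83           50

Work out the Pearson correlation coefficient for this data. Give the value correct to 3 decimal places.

n = 6, Σx = 424, Σy = 320, Σx² = 30228, Σy² = 17150, Σxy = 22537
nΣxy − ΣxΣy = 135222 − 135680 = -458
nΣx² − (Σx)² = 181368 − 179776 = 1592; nΣy² − (Σy)² = 102900 − 102400 = 500
r = -458 / √(1592 × 500) = -458 / 892.1883 ≈ -0.513

-0.513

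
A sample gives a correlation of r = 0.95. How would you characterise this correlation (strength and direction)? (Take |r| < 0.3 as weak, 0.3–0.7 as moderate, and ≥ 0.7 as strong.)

r = 0.95 > 0 so the relationship is positive.
|r| = 0.95, which falls in the strong range.

strong positive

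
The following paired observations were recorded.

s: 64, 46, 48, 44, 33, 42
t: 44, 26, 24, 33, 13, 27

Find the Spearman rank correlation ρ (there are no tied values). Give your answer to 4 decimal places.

0.4857

Rank s: 6, 4, 5, 3, 1, 2
Rank t: 6, 3, 2, 5, 1, 4
d = rank(s) − rank(t): 0, 1, 3, -2, 0, -2; Σd² = 18
ρ = 1 − 6Σd² / [n(n²−1)] = 1 − 6×18 / (6×35) = 1 − 108/210 ≈ 0.4857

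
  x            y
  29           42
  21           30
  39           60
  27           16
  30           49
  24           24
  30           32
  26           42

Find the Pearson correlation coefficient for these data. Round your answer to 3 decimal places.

0.725

n = 8, Σx = 226, Σy = 295, Σx² = 6584, Σy² = 12285, Σxy = 8718
nΣxy − ΣxΣy = 69744 − 66670 = 3074
nΣx² − (Σx)² = 52672 − 51076 = 1596; nΣy² − (Σy)² = 98280 − 87025 = 11255
r = 3074 / √(1596 × 11255) = 3074 / 4238.2756 ≈ 0.725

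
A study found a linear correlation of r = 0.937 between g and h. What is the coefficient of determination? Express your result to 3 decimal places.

r² = (0.937)² = 0.878

0.878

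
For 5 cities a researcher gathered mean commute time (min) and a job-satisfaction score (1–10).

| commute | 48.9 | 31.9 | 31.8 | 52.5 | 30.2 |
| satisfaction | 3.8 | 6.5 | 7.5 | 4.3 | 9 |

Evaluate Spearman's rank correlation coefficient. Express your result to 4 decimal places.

Rank commute: 4, 3, 2, 5, 1
Rank satisfaction: 1, 3, 4, 2, 5
d = rank(commute) − rank(satisfaction): 3, 0, -2, 3, -4; Σd² = 38
ρ = 1 − 6Σd² / [n(n²−1)] = 1 − 6×38 / (5×24) = 1 − 228/120 ≈ -0.9000

-0.9000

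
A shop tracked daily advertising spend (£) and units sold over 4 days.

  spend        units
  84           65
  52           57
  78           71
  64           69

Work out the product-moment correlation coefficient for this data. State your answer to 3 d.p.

n = 4, Σx = 278, Σy = 262, Σx² = 19940, Σy² = 17276, Σxy = 18378
nΣxy − ΣxΣy = 73512 − 72836 = 676
nΣx² − (Σx)² = 79760 − 77284 = 2476; nΣy² − (Σy)² = 69104 − 68644 = 460
r = 676 / √(2476 × 460) = 676 / 1067.2207 ≈ 0.633

0.633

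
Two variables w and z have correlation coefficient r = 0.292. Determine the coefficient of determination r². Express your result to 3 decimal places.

0.085

r² = (0.292)² = 0.085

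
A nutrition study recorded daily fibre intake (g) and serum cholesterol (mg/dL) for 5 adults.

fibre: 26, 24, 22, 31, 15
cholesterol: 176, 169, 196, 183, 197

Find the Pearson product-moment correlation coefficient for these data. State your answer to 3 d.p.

-0.569

n = 5, Σx = 118, Σy = 921, Σx² = 2922, Σy² = 170251, Σxy = 21572
nΣxy − ΣxΣy = 107860 − 108678 = -818
nΣx² − (Σx)² = 14610 − 13924 = 686; nΣy² − (Σy)² = 851255 − 848241 = 3014
r = -818 / √(686 × 3014) = -818 / 1437.9165 ≈ -0.569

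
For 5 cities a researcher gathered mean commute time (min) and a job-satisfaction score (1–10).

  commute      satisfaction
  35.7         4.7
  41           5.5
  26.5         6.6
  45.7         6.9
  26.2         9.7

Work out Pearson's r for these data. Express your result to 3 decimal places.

-0.485

n = 5, Σx = 175.1, Σy = 33.4, Σx² = 6432.67, Σy² = 237.6, Σxy = 1137.66
nΣxy − ΣxΣy = 5688.3 − 5848.34 = -160.04
nΣx² − (Σx)² = 32163.35 − 30660.01 = 1503.34; nΣy² − (Σy)² = 1188 − 1115.56 = 72.44
r = -160.04 / √(1503.34 × 72.44) = -160.04 / 330.0030 ≈ -0.485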